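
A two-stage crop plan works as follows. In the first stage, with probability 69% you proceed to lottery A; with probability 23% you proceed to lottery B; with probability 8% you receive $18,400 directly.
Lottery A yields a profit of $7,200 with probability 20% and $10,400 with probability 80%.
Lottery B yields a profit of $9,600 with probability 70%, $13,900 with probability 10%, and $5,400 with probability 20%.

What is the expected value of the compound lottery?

$10,320.10

EV(A) = 0.2 × 7200 + 0.8 × 10400 = 1440 + 8320 = 9760
EV(B) = 0.7 × 9600 + 0.1 × 13900 + 0.2 × 5400 = 6720 + 1390 + 1080 = 9190
Branch C: 18400 (certain)
Overall = 0.69 × 9760 + 0.23 × 9190 + 0.08 × 18400 = 6734.4 + 2113.7 + 1472 = 10320.1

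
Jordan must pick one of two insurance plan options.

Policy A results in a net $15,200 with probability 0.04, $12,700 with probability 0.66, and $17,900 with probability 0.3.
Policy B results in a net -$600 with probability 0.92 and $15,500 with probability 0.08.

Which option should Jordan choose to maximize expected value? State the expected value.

Policy A ($14,360)

Policy A = 0.04 × 15200 + 0.66 × 12700 + 0.3 × 17900 = 608 + 8382 + 5370 = 14360
Policy B = 0.92 × (-600) + 0.08 × 15500 = -552 + 1240 = 688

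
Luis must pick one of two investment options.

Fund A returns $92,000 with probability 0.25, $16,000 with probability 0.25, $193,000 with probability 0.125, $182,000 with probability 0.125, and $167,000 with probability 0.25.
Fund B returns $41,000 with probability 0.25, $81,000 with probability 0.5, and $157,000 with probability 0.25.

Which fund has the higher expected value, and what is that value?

Fund A ($115,625)

Fund A = 0.25 × 92000 + 0.25 × 16000 + 0.125 × 193000 + 0.125 × 182000 + 0.25 × 167000 = 23000 + 4000 + 24125 + 22750 + 41750 = 115625
Fund B = 0.25 × 41000 + 0.5 × 81000 + 0.25 × 157000 = 10250 + 40500 + 39250 = 90000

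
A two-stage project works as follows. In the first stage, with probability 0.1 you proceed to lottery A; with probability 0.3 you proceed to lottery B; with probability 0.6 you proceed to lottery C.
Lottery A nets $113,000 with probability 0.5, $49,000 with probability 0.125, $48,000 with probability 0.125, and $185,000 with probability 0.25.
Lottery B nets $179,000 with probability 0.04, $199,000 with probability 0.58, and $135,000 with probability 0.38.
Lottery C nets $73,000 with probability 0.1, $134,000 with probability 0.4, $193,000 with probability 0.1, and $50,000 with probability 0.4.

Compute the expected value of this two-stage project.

EV(A) = 0.5 × 113000 + 0.125 × 49000 + 0.125 × 48000 + 0.25 × 185000 = 56500 + 6125 + 6000 + 46250 = 114875
EV(B) = 0.04 × 179000 + 0.58 × 199000 + 0.38 × 135000 = 7160 + 115420 + 51300 = 173880
EV(C) = 0.1 × 73000 + 0.4 × 134000 + 0.1 × 193000 + 0.4 × 50000 = 7300 + 53600 + 19300 + 20000 = 100200
Overall = 0.1 × 114875 + 0.3 × 173880 + 0.6 × 100200 = 11487.5 + 52164 + 60120 = 123771.5

$123,771.50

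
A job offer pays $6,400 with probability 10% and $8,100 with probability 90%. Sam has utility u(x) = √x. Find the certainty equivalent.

$7,921

E[u] = 0.1·√6400 + 0.9·√8100 = 0.1·80 + 0.9·90 = 89
CE = (89)² = 7921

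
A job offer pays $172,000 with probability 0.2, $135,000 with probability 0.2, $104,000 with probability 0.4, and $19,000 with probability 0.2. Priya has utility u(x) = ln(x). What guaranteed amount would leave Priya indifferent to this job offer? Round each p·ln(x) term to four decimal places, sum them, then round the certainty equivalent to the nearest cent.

E[u] = 0.2·ln(172000) + 0.2·ln(135000) + 0.4·ln(104000) + 0.2·ln(19000) = 2.4110 + 2.3626 + 4.6209 + 1.9704 = 11.3649
CE = e^11.3649 ≈ 86240.92

$86,240.92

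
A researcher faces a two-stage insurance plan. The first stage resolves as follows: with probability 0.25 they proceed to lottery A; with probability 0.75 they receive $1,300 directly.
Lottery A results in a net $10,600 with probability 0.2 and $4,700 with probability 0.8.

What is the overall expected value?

$2,445

EV(A) = 0.2 × 10600 + 0.8 × 4700 = 2120 + 3760 = 5880
Branch B: 1300 (certain)
Overall = 0.25 × 5880 + 0.75 × 1300 = 1470 + 975 = 2445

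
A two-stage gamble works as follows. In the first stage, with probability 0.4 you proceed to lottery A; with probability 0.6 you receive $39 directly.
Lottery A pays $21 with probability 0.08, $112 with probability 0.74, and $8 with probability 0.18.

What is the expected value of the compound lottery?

$57.80

EV(A) = 0.08 × 21 + 0.74 × 112 + 0.18 × 8 = 1.68 + 82.88 + 1.44 = 86
Branch B: 39 (certain)
Overall = 0.4 × 86 + 0.6 × 39 = 34.4 + 23.4 = 57.8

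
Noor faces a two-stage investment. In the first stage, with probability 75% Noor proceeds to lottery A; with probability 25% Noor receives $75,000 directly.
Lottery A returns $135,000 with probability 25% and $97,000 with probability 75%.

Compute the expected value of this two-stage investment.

EV(A) = 0.25 × 135000 + 0.75 × 97000 = 33750 + 72750 = 106500
Branch B: 75000 (certain)
Overall = 0.75 × 106500 + 0.25 × 75000 = 79875 + 18750 = 98625

$98,625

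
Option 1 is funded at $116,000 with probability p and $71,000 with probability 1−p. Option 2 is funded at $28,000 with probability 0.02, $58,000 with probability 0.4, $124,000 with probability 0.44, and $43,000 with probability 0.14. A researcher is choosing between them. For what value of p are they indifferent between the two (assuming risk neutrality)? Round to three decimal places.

p = 0.296

EV(Option 2) = 0.02 × 28000 + 0.4 × 58000 + 0.44 × 124000 + 0.14 × 43000 = 560 + 23200 + 54560 + 6020 = 84340
p·116000 + (1−p)·71000 = 84340
45000p + 71000 = 84340
p = (84340 − 71000) / 45000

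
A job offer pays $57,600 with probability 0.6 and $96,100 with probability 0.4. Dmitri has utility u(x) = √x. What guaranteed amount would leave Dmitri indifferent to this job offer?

E[u] = 0.6·√57600 + 0.4·√96100 = 0.6·240 + 0.4·310 = 268
CE = (268)² = 71824

$71,824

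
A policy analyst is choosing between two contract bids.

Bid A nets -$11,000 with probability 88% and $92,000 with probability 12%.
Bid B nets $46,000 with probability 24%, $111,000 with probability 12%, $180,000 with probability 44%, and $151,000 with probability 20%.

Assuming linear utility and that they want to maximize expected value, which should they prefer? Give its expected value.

Bid A = 0.88 × (-11000) + 0.12 × 92000 = -9680 + 11040 = 1360
Bid B = 0.24 × 46000 + 0.12 × 111000 + 0.44 × 180000 + 0.2 × 151000 = 11040 + 13320 + 79200 + 30200 = 133760

Bid B ($133,760)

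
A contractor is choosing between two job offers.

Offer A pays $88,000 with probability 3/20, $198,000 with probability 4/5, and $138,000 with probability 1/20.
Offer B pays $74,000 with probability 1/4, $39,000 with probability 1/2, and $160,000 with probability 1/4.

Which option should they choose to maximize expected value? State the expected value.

Offer A = 3/20 × 88000 + 4/5 × 198000 + 1/20 × 138000 = 13200 + 158400 + 6900 = 178500
Offer B = 1/4 × 74000 + 1/2 × 39000 + 1/4 × 160000 = 18500 + 19500 + 40000 = 78000

Offer A ($178,500)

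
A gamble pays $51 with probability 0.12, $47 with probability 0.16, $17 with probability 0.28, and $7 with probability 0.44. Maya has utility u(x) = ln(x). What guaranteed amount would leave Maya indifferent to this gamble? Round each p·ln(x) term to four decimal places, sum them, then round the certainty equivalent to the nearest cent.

E[u] = 0.12·ln(51) + 0.16·ln(47) + 0.28·ln(17) + 0.44·ln(7) = 0.4718 + 0.6160 + 0.7933 + 0.8562 = 2.7373
CE = e^2.7373 ≈ 15.45

$15.45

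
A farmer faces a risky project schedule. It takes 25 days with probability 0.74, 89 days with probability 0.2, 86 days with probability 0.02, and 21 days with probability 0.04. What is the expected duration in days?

EV = 0.74 × 25 + 0.2 × 89 + 0.02 × 86 + 0.04 × 21 = 18.5 + 17.8 + 1.72 + 0.84 = 38.86

38.86 days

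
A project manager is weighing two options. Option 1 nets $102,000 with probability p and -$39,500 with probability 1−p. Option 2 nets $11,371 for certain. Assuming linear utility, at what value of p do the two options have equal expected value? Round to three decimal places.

p = 0.360

p·102000 + (1−p)·(-39500) = 11371
141500p − 39500 = 11371
p = (11371 + 39500) / 141500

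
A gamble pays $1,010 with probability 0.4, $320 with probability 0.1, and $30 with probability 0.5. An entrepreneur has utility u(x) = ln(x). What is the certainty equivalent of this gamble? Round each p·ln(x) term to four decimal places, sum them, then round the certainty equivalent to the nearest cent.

E[u] = 0.4·ln(1010) + 0.1·ln(320) + 0.5·ln(30) = 2.7671 + 0.5768 + 1.7006 = 5.0445
CE = e^5.0445 ≈ 155.17

$155.17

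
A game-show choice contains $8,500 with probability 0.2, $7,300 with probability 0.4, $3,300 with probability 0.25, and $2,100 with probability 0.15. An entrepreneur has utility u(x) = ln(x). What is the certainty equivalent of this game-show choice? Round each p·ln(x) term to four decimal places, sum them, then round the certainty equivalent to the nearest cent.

E[u] = 0.2·ln(8500) + 0.4·ln(7300) + 0.25·ln(3300) + 0.15·ln(2100) = 1.8096 + 3.5583 + 2.0254 + 1.1475 = 8.5408
CE = e^8.5408 ≈ 5119.44

$5,119.44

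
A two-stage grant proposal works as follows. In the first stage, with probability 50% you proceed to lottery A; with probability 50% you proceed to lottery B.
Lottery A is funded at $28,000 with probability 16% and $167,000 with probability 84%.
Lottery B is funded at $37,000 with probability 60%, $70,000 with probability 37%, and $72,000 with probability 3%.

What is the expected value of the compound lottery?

EV(A) = 0.16 × 28000 + 0.84 × 167000 = 4480 + 140280 = 144760
EV(B) = 0.6 × 37000 + 0.37 × 70000 + 0.03 × 72000 = 22200 + 25900 + 2160 = 50260
Overall = 0.5 × 144760 + 0.5 × 50260 = 72380 + 25130 = 97510

$97,510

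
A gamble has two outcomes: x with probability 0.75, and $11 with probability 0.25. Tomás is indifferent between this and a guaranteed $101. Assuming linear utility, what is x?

0.75·x + 0.25·11 = 101
0.75·x = 101 − 2.75 = 98.25
x = 98.25 / 0.75 = 131

x = $131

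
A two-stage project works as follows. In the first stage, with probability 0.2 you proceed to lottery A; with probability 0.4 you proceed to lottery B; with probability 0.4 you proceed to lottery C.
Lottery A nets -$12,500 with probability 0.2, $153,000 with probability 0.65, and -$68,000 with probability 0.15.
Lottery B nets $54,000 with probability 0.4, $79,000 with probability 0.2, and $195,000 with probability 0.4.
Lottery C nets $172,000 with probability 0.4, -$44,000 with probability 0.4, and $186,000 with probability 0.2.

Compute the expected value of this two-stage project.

$98,870

EV(A) = 0.2 × (-12500) + 0.65 × 153000 + 0.15 × (-68000) = -2500 + 99450 − 10200 = 86750
EV(B) = 0.4 × 54000 + 0.2 × 79000 + 0.4 × 195000 = 21600 + 15800 + 78000 = 115400
EV(C) = 0.4 × 172000 + 0.4 × (-44000) + 0.2 × 186000 = 68800 − 17600 + 37200 = 88400
Overall = 0.2 × 86750 + 0.4 × 115400 + 0.4 × 88400 = 17350 + 46160 + 35360 = 98870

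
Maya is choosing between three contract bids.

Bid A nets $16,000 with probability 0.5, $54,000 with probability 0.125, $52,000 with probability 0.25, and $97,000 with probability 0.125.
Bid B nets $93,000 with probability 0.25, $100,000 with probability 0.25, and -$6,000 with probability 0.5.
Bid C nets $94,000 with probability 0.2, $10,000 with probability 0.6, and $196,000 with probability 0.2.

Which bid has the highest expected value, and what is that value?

Bid A = 0.5 × 16000 + 0.125 × 54000 + 0.25 × 52000 + 0.125 × 97000 = 8000 + 6750 + 13000 + 12125 = 39875
Bid B = 0.25 × 93000 + 0.25 × 100000 + 0.5 × (-6000) = 23250 + 25000 − 3000 = 45250
Bid C = 0.2 × 94000 + 0.6 × 10000 + 0.2 × 196000 = 18800 + 6000 + 39200 = 64000

Bid C ($64,000)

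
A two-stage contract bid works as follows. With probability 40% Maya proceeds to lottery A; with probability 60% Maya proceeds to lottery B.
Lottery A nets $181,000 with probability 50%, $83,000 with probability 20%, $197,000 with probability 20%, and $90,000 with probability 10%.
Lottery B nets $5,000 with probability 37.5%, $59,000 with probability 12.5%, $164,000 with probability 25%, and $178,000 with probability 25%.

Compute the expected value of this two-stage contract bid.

EV(A) = 0.5 × 181000 + 0.2 × 83000 + 0.2 × 197000 + 0.1 × 90000 = 90500 + 16600 + 39400 + 9000 = 155500
EV(B) = 0.375 × 5000 + 0.125 × 59000 + 0.25 × 164000 + 0.25 × 178000 = 1875 + 7375 + 41000 + 44500 = 94750
Overall = 0.4 × 155500 + 0.6 × 94750 = 62200 + 56850 = 119050

$119,050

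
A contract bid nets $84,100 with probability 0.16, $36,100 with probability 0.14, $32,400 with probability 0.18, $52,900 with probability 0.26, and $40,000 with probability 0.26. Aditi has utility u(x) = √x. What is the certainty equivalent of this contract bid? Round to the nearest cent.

$47,175.84

E[u] = 0.16·√84100 + 0.14·√36100 + 0.18·√32400 + 0.26·√52900 + 0.26·√40000 = 0.16·290 + 0.14·190 + 0.18·180 + 0.26·230 + 0.26·200 = 217.2
CE = (217.2)² = 47175.84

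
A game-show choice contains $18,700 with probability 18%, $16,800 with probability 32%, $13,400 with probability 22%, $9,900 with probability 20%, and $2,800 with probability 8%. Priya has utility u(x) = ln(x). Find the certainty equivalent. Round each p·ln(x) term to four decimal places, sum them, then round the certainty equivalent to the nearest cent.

$12,703.08

E[u] = 0.18·ln(18700) + 0.32·ln(16800) + 0.22·ln(13400) + 0.2·ln(9900) + 0.08·ln(2800) = 1.7705 + 3.1133 + 2.0907 + 1.8401 + 0.6350 = 9.4496
CE = e^9.4496 ≈ 12703.08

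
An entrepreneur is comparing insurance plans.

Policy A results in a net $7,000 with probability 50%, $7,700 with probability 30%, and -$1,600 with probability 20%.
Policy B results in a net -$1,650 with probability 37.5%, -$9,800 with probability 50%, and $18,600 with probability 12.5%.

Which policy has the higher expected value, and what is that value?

Policy A = 0.5 × 7000 + 0.3 × 7700 + 0.2 × (-1600) = 3500 + 2310 − 320 = 5490
Policy B = 0.375 × (-1650) + 0.5 × (-9800) + 0.125 × 18600 = -618.75 − 4900 + 2325 = -3193.75

Policy A ($5,490)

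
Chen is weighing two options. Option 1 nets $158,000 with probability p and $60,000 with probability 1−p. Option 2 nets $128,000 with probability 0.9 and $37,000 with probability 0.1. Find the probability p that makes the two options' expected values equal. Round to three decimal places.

p = 0.601

EV(Option 2) = 0.9 × 128000 + 0.1 × 37000 = 115200 + 3700 = 118900
p·158000 + (1−p)·60000 = 118900
98000p + 60000 = 118900
p = (118900 − 60000) / 98000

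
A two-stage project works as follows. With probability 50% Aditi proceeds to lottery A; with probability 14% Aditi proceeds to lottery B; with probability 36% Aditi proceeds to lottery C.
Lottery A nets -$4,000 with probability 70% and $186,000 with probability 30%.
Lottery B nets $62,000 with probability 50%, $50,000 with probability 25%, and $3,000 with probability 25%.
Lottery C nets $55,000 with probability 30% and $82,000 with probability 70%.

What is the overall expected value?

$59,299

EV(A) = 0.7 × (-4000) + 0.3 × 186000 = -2800 + 55800 = 53000
EV(B) = 0.5 × 62000 + 0.25 × 50000 + 0.25 × 3000 = 31000 + 12500 + 750 = 44250
EV(C) = 0.3 × 55000 + 0.7 × 82000 = 16500 + 57400 = 73900
Overall = 0.5 × 53000 + 0.14 × 44250 + 0.36 × 73900 = 26500 + 6195 + 26604 = 59299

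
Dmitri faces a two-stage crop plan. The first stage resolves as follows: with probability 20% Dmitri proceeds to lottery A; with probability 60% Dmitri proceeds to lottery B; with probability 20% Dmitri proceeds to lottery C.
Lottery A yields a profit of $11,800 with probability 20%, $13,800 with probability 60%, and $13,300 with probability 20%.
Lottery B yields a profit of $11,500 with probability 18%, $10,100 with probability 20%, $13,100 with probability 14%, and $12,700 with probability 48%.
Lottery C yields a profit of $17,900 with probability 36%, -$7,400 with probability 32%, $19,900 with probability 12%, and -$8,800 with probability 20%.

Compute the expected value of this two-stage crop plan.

$10,812.80

EV(A) = 0.2 × 11800 + 0.6 × 13800 + 0.2 × 13300 = 2360 + 8280 + 2660 = 13300
EV(B) = 0.18 × 11500 + 0.2 × 10100 + 0.14 × 13100 + 0.48 × 12700 = 2070 + 2020 + 1834 + 6096 = 12020
EV(C) = 0.36 × 17900 + 0.32 × (-7400) + 0.12 × 19900 + 0.2 × (-8800) = 6444 − 2368 + 2388 − 1760 = 4704
Overall = 0.2 × 13300 + 0.6 × 12020 + 0.2 × 4704 = 2660 + 7212 + 940.8 = 10812.8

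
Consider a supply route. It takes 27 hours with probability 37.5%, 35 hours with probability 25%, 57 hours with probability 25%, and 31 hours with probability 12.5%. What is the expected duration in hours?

EV = 0.375 × 27 + 0.25 × 35 + 0.25 × 57 + 0.125 × 31 = 10.125 + 8.75 + 14.25 + 3.875 = 37

37 hours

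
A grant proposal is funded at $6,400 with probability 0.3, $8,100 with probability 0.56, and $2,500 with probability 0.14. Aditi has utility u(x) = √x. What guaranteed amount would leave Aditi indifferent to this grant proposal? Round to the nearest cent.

E[u] = 0.3·√6400 + 0.56·√8100 + 0.14·√2500 = 0.3·80 + 0.56·90 + 0.14·50 = 81.4
CE = (81.4)² = 6625.96

$6,625.96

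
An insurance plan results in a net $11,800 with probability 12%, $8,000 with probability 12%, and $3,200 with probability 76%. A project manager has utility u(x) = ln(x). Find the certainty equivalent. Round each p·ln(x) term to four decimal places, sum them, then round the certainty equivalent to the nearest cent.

E[u] = 0.12·ln(11800) + 0.12·ln(8000) + 0.76·ln(3200) = 1.1251 + 1.0785 + 6.1339 = 8.3375
CE = e^8.3375 ≈ 4177.63

$4,177.63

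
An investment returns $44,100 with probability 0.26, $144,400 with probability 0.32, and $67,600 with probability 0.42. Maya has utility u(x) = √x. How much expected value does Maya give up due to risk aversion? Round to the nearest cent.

E[u] = 0.26·√44100 + 0.32·√144400 + 0.42·√67600 = 0.26·210 + 0.32·380 + 0.42·260 = 285.4
CE = (285.4)² = 81453.16
Risk premium = EV − CE = 86066 − 81453.16 = 4612.84

$4,612.84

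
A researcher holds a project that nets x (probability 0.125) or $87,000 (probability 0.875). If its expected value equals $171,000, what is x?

0.125·x + 0.875·87000 = 171000
0.125·x = 171000 − 76125 = 94875
x = 94875 / 0.125 = 759000

x = $759,000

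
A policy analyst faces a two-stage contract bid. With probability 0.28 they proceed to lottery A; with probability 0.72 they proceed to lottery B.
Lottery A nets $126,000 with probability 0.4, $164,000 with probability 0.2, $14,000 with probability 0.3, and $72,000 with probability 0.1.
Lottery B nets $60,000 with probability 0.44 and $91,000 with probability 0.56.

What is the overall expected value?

EV(A) = 0.4 × 126000 + 0.2 × 164000 + 0.3 × 14000 + 0.1 × 72000 = 50400 + 32800 + 4200 + 7200 = 94600
EV(B) = 0.44 × 60000 + 0.56 × 91000 = 26400 + 50960 = 77360
Overall = 0.28 × 94600 + 0.72 × 77360 = 26488 + 55699.2 = 82187.2

$82,187.20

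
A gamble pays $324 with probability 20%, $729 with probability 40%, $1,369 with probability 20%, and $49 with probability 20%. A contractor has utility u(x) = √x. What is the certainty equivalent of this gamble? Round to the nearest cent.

E[u] = 0.2·√324 + 0.4·√729 + 0.2·√1369 + 0.2·√49 = 0.2·18 + 0.4·27 + 0.2·37 + 0.2·7 = 23.2
CE = (23.2)² = 538.24

$538.24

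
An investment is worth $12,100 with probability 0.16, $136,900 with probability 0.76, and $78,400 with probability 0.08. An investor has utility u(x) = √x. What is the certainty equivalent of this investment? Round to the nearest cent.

$103,169.44

E[u] = 0.16·√12100 + 0.76·√136900 + 0.08·√78400 = 0.16·110 + 0.76·370 + 0.08·280 = 321.2
CE = (321.2)² = 103169.44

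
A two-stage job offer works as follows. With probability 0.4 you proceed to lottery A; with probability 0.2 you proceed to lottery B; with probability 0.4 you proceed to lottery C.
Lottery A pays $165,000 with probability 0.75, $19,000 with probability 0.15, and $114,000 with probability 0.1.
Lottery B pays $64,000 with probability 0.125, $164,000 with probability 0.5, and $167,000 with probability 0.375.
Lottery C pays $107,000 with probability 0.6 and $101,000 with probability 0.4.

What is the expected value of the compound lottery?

EV(A) = 0.75 × 165000 + 0.15 × 19000 + 0.1 × 114000 = 123750 + 2850 + 11400 = 138000
EV(B) = 0.125 × 64000 + 0.5 × 164000 + 0.375 × 167000 = 8000 + 82000 + 62625 = 152625
EV(C) = 0.6 × 107000 + 0.4 × 101000 = 64200 + 40400 = 104600
Overall = 0.4 × 138000 + 0.2 × 152625 + 0.4 × 104600 = 55200 + 30525 + 41840 = 127565

$127,565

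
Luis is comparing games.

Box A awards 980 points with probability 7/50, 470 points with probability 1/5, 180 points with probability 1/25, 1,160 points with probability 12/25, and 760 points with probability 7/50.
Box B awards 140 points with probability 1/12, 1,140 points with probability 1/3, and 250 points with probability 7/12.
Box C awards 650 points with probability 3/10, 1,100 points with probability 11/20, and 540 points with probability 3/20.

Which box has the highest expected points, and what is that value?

Box A = 7/50 × 980 + 1/5 × 470 + 1/25 × 180 + 12/25 × 1160 + 7/50 × 760 = 137.2 + 94 + 7.2 + 556.8 + 106.4 = 901.6
Box B = 1/12 × 140 + 1/3 × 1140 + 7/12 × 250 = 11.6667 + 380 + 145.8333 = 537.5
Box C = 3/10 × 650 + 11/20 × 1100 + 3/20 × 540 = 195 + 605 + 81 = 881

Box A (901.6 points)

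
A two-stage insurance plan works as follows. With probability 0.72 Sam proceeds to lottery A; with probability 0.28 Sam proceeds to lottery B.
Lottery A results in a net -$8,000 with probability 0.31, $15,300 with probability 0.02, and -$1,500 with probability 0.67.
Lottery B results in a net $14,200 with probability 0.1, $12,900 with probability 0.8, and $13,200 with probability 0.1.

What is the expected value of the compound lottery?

$1,367.92

EV(A) = 0.31 × (-8000) + 0.02 × 15300 + 0.67 × (-1500) = -2480 + 306 − 1005 = -3179
EV(B) = 0.1 × 14200 + 0.8 × 12900 + 0.1 × 13200 = 1420 + 10320 + 1320 = 13060
Overall = 0.72 × (-3179) + 0.28 × 13060 = -2288.88 + 3656.8 = 1367.92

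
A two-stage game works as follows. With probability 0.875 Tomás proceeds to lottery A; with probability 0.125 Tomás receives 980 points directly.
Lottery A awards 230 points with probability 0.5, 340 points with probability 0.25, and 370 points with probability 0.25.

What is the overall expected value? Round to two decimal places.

378.44 points

EV(A) = 0.5 × 230 + 0.25 × 340 + 0.25 × 370 = 115 + 85 + 92.5 = 292.5
Branch B: 980 (certain)
Overall = 0.875 × 292.5 + 0.125 × 980 = 255.9375 + 122.5 = 378.4375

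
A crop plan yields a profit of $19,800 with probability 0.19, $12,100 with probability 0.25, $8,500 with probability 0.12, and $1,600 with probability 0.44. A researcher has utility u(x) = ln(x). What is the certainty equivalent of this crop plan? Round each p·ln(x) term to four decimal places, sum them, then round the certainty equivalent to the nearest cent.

$5,228.61

E[u] = 0.19·ln(19800) + 0.25·ln(12100) + 0.12·ln(8500) + 0.44·ln(1600) = 1.8798 + 2.3502 + 1.0857 + 3.2462 = 8.5619
CE = e^8.5619 ≈ 5228.61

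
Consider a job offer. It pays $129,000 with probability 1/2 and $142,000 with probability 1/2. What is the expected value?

EV = 1/2 × 129000 + 1/2 × 142000 = 64500 + 71000 = 135500

$135,500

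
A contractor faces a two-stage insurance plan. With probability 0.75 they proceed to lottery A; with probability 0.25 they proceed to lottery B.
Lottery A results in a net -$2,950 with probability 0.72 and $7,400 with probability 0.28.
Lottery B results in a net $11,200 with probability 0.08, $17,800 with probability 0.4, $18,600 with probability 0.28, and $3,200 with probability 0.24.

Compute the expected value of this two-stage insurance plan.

EV(A) = 0.72 × (-2950) + 0.28 × 7400 = -2124 + 2072 = -52
EV(B) = 0.08 × 11200 + 0.4 × 17800 + 0.28 × 18600 + 0.24 × 3200 = 896 + 7120 + 5208 + 768 = 13992
Overall = 0.75 × (-52) + 0.25 × 13992 = -39 + 3498 = 3459

$3,459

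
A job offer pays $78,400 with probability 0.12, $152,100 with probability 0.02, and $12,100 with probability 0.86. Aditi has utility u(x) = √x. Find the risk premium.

E[u] = 0.12·√78400 + 0.02·√152100 + 0.86·√12100 = 0.12·280 + 0.02·390 + 0.86·110 = 136
CE = (136)² = 18496
Risk premium = EV − CE = 22856 − 18496 = 4360

$4,360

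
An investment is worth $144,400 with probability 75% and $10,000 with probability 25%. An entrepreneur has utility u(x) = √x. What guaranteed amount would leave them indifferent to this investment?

$96,100

E[u] = 0.75·√144400 + 0.25·√10000 = 0.75·380 + 0.25·100 = 310
CE = (310)² = 96100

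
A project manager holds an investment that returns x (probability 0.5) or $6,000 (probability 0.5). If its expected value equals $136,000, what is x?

0.5·x + 0.5·6000 = 136000
0.5·x = 136000 − 3000 = 133000
x = 133000 / 0.5 = 266000

x = $266,000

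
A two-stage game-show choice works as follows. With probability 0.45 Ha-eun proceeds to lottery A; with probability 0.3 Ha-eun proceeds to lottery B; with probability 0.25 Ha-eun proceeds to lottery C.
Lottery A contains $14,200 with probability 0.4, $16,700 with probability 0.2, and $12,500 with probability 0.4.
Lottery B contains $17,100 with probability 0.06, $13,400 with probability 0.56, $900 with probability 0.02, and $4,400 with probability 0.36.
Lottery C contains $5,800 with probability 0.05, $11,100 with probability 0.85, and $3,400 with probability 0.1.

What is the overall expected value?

$11,864.85

EV(A) = 0.4 × 14200 + 0.2 × 16700 + 0.4 × 12500 = 5680 + 3340 + 5000 = 14020
EV(B) = 0.06 × 17100 + 0.56 × 13400 + 0.02 × 900 + 0.36 × 4400 = 1026 + 7504 + 18 + 1584 = 10132
EV(C) = 0.05 × 5800 + 0.85 × 11100 + 0.1 × 3400 = 290 + 9435 + 340 = 10065
Overall = 0.45 × 14020 + 0.3 × 10132 + 0.25 × 10065 = 6309 + 3039.6 + 2516.25 = 11864.85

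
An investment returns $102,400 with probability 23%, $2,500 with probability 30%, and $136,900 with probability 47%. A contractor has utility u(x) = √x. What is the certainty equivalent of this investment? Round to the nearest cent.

$68,906.25

E[u] = 0.23·√102400 + 0.3·√2500 + 0.47·√136900 = 0.23·320 + 0.3·50 + 0.47·370 = 262.5
CE = (262.5)² = 68906.25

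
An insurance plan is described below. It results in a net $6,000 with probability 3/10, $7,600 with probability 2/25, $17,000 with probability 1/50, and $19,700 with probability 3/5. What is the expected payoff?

$14,568

EV = 3/10 × 6000 + 2/25 × 7600 + 1/50 × 17000 + 3/5 × 19700 = 1800 + 608 + 340 + 11820 = 14568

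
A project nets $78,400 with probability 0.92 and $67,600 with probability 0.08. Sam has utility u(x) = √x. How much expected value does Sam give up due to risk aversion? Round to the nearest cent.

$29.44

E[u] = 0.92·√78400 + 0.08·√67600 = 0.92·280 + 0.08·260 = 278.4
CE = (278.4)² = 77506.56
Risk premium = EV − CE = 77536 − 77506.56 = 29.44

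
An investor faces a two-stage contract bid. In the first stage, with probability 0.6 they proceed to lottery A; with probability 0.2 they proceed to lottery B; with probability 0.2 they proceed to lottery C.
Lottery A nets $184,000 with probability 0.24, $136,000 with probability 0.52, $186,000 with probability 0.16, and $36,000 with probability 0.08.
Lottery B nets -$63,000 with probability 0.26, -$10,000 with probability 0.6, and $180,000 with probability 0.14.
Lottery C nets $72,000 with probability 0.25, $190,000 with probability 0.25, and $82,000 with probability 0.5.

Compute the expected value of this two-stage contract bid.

$110,376

EV(A) = 0.24 × 184000 + 0.52 × 136000 + 0.16 × 186000 + 0.08 × 36000 = 44160 + 70720 + 29760 + 2880 = 147520
EV(B) = 0.26 × (-63000) + 0.6 × (-10000) + 0.14 × 180000 = -16380 − 6000 + 25200 = 2820
EV(C) = 0.25 × 72000 + 0.25 × 190000 + 0.5 × 82000 = 18000 + 47500 + 41000 = 106500
Overall = 0.6 × 147520 + 0.2 × 2820 + 0.2 × 106500 = 88512 + 564 + 21300 = 110376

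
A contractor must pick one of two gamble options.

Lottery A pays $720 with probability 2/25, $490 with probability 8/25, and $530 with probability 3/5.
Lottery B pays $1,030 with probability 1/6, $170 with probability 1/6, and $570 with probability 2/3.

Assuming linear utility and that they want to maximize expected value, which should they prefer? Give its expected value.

Lottery A = 2/25 × 720 + 8/25 × 490 + 3/5 × 530 = 57.6 + 156.8 + 318 = 532.4
Lottery B = 1/6 × 1030 + 1/6 × 170 + 2/3 × 570 = 171.6667 + 28.3333 + 380 = 580

Lottery B ($580)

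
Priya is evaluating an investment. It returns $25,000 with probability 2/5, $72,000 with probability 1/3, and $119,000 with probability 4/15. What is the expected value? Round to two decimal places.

$65,733.33

EV = 2/5 × 25000 + 1/3 × 72000 + 4/15 × 119000 = 10000 + 24000 + 31733.3333 = 65733.3333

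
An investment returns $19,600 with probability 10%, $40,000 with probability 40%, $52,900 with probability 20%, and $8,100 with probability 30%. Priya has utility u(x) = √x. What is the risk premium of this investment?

E[u] = 0.1·√19600 + 0.4·√40000 + 0.2·√52900 + 0.3·√8100 = 0.1·140 + 0.4·200 + 0.2·230 + 0.3·90 = 167
CE = (167)² = 27889
Risk premium = EV − CE = 30970 − 27889 = 3081

$3,081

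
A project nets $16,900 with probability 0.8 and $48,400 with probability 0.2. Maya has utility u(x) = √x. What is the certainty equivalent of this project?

$21,904

E[u] = 0.8·√16900 + 0.2·√48400 = 0.8·130 + 0.2·220 = 148
CE = (148)² = 21904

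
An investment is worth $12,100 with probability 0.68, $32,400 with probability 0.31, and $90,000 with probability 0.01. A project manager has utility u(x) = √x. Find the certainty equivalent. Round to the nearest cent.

E[u] = 0.68·√12100 + 0.31·√32400 + 0.01·√90000 = 0.68·110 + 0.31·180 + 0.01·300 = 133.6
CE = (133.6)² = 17848.96

$17,848.96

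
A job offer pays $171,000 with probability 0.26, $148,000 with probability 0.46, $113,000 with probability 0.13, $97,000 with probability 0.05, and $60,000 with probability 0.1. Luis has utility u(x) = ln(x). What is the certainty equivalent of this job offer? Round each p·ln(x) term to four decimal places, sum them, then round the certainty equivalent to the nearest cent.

E[u] = 0.26·ln(171000) + 0.46·ln(148000) + 0.13·ln(113000) + 0.05·ln(97000) + 0.1·ln(60000) = 3.1328 + 5.4763 + 1.5126 + 0.5741 + 1.1002 = 11.7960
CE = e^11.7960 ≈ 132720.41

$132,720.41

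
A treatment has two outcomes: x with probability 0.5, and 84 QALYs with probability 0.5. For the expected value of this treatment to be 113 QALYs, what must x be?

0.5·x + 0.5·84 = 113
0.5·x = 113 − 42 = 71
x = 71 / 0.5 = 142

x = 142 QALYs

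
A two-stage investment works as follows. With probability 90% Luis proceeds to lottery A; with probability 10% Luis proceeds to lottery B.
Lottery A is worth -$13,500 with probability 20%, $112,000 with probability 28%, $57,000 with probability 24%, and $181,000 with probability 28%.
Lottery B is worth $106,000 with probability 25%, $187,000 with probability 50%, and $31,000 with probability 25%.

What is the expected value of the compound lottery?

EV(A) = 0.2 × (-13500) + 0.28 × 112000 + 0.24 × 57000 + 0.28 × 181000 = -2700 + 31360 + 13680 + 50680 = 93020
EV(B) = 0.25 × 106000 + 0.5 × 187000 + 0.25 × 31000 = 26500 + 93500 + 7750 = 127750
Overall = 0.9 × 93020 + 0.1 × 127750 = 83718 + 12775 = 96493

$96,493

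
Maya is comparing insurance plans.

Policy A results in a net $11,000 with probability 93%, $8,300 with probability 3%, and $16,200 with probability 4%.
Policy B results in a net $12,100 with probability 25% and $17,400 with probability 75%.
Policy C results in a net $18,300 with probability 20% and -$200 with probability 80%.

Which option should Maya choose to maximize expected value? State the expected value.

Policy B ($16,075)

Policy A = 0.93 × 11000 + 0.03 × 8300 + 0.04 × 16200 = 10230 + 249 + 648 = 11127
Policy B = 0.25 × 12100 + 0.75 × 17400 = 3025 + 13050 = 16075
Policy C = 0.2 × 18300 + 0.8 × (-200) = 3660 − 160 = 3500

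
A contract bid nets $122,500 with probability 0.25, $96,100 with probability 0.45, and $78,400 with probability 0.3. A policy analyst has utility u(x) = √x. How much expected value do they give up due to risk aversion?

E[u] = 0.25·√122500 + 0.45·√96100 + 0.3·√78400 = 0.25·350 + 0.45·310 + 0.3·280 = 311
CE = (311)² = 96721
Risk premium = EV − CE = 97390 − 96721 = 669

$669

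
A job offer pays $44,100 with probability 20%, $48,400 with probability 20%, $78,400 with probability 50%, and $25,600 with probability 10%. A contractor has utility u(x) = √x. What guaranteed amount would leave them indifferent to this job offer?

$58,564

E[u] = 0.2·√44100 + 0.2·√48400 + 0.5·√78400 + 0.1·√25600 = 0.2·210 + 0.2·220 + 0.5·280 + 0.1·160 = 242
CE = (242)² = 58564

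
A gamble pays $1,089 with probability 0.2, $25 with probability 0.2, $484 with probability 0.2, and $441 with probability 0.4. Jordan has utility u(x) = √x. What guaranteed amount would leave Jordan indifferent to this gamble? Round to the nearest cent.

$416.16

E[u] = 0.2·√1089 + 0.2·√25 + 0.2·√484 + 0.4·√441 = 0.2·33 + 0.2·5 + 0.2·22 + 0.4·21 = 20.4
CE = (20.4)² = 416.16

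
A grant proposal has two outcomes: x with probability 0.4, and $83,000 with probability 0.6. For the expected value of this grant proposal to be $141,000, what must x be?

x = $228,000

0.4·x + 0.6·83000 = 141000
0.4·x = 141000 − 49800 = 91200
x = 91200 / 0.4 = 228000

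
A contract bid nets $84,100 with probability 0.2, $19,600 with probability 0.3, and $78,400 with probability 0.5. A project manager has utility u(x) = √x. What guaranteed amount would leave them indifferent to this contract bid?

E[u] = 0.2·√84100 + 0.3·√19600 + 0.5·√78400 = 0.2·290 + 0.3·140 + 0.5·280 = 240
CE = (240)² = 57600

$57,600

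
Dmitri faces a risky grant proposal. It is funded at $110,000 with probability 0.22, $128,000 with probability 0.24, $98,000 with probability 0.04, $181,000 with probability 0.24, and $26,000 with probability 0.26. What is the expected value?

$109,040

EV = 0.22 × 110000 + 0.24 × 128000 + 0.04 × 98000 + 0.24 × 181000 + 0.26 × 26000 = 24200 + 30720 + 3920 + 43440 + 6760 = 109040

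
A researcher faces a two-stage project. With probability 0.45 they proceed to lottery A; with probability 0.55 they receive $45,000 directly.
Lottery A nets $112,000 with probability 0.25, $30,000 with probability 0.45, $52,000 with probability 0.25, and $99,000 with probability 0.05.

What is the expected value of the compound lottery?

$51,502.50

EV(A) = 0.25 × 112000 + 0.45 × 30000 + 0.25 × 52000 + 0.05 × 99000 = 28000 + 13500 + 13000 + 4950 = 59450
Branch B: 45000 (certain)
Overall = 0.45 × 59450 + 0.55 × 45000 = 26752.5 + 24750 = 51502.5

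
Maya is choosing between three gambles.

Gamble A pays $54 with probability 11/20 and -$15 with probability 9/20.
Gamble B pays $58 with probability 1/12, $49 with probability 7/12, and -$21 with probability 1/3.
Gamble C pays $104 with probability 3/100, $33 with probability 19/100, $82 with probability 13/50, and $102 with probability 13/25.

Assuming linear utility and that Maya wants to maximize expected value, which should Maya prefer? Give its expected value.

Gamble A = 11/20 × 54 + 9/20 × (-15) = 29.7 − 6.75 = 22.95
Gamble B = 1/12 × 58 + 7/12 × 49 + 1/3 × (-21) = 4.8333 + 28.5833 − 7 = 26.4167
Gamble C = 3/100 × 104 + 19/100 × 33 + 13/50 × 82 + 13/25 × 102 = 3.12 + 6.27 + 21.32 + 53.04 = 83.75

Gamble C ($83.75)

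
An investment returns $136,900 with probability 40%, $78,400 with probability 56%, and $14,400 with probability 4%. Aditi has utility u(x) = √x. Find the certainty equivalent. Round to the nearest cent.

E[u] = 0.4·√136900 + 0.56·√78400 + 0.04·√14400 = 0.4·370 + 0.56·280 + 0.04·120 = 309.6
CE = (309.6)² = 95852.16

$95,852.16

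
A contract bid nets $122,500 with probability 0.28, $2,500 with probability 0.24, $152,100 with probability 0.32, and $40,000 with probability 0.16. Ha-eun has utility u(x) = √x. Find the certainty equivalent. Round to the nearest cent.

$71,182.24

E[u] = 0.28·√122500 + 0.24·√2500 + 0.32·√152100 + 0.16·√40000 = 0.28·350 + 0.24·50 + 0.32·390 + 0.16·200 = 266.8
CE = (266.8)² = 71182.24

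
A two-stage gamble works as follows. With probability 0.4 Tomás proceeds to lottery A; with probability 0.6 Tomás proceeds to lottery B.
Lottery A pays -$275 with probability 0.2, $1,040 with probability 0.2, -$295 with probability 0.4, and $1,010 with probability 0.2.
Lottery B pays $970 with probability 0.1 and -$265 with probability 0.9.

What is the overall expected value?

EV(A) = 0.2 × (-275) + 0.2 × 1040 + 0.4 × (-295) + 0.2 × 1010 = -55 + 208 − 118 + 202 = 237
EV(B) = 0.1 × 970 + 0.9 × (-265) = 97 − 238.5 = -141.5
Overall = 0.4 × 237 + 0.6 × (-141.5) = 94.8 − 84.9 = 9.9

$9.90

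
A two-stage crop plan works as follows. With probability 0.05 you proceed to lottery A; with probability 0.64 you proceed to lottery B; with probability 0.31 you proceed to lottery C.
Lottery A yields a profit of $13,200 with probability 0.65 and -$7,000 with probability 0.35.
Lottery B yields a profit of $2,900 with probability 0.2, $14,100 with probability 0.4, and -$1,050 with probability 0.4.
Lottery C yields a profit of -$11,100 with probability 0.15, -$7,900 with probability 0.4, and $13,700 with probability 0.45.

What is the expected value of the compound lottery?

EV(A) = 0.65 × 13200 + 0.35 × (-7000) = 8580 − 2450 = 6130
EV(B) = 0.2 × 2900 + 0.4 × 14100 + 0.4 × (-1050) = 580 + 5640 − 420 = 5800
EV(C) = 0.15 × (-11100) + 0.4 × (-7900) + 0.45 × 13700 = -1665 − 3160 + 6165 = 1340
Overall = 0.05 × 6130 + 0.64 × 5800 + 0.31 × 1340 = 306.5 + 3712 + 415.4 = 4433.9

$4,433.90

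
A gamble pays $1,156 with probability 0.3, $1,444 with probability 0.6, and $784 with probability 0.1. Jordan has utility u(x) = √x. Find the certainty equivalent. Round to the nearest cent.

$1,281.64

E[u] = 0.3·√1156 + 0.6·√1444 + 0.1·√784 = 0.3·34 + 0.6·38 + 0.1·28 = 35.8
CE = (35.8)² = 1281.64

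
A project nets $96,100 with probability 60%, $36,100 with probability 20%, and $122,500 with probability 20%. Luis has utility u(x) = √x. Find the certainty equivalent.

$86,436

E[u] = 0.6·√96100 + 0.2·√36100 + 0.2·√122500 = 0.6·310 + 0.2·190 + 0.2·350 = 294
CE = (294)² = 86436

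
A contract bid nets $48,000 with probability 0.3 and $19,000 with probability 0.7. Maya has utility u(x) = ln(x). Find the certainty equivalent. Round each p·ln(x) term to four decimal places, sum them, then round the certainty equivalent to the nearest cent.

$25,089.38

E[u] = 0.3·ln(48000) + 0.7·ln(19000) = 3.2337 + 6.8965 = 10.1302
CE = e^10.1302 ≈ 25089.38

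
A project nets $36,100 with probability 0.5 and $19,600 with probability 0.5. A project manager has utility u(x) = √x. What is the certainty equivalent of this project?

E[u] = 0.5·√36100 + 0.5·√19600 = 0.5·190 + 0.5·140 = 165
CE = (165)² = 27225

$27,225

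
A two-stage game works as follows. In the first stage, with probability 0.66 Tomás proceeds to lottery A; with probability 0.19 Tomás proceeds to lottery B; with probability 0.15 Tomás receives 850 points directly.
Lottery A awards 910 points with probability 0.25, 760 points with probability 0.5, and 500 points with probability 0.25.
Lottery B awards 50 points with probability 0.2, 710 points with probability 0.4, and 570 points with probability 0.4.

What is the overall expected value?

710.13 points

EV(A) = 0.25 × 910 + 0.5 × 760 + 0.25 × 500 = 227.5 + 380 + 125 = 732.5
EV(B) = 0.2 × 50 + 0.4 × 710 + 0.4 × 570 = 10 + 284 + 228 = 522
Branch C: 850 (certain)
Overall = 0.66 × 732.5 + 0.19 × 522 + 0.15 × 850 = 483.45 + 99.18 + 127.5 = 710.13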